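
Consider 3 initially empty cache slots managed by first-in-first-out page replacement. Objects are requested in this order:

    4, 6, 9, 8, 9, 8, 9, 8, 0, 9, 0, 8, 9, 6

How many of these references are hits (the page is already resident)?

4 → fault, frames (4)
6 → fault, frames (4 6)
9 → fault, frames (4 6 9)
8 → fault, evict 4, frames (6 9 8)
9 → hit
8 → hit
9 → hit
8 → hit
0 → fault, evict 6, frames (9 8 0)
9 → hit
0 → hit
8 → hit
9 → hit
6 → fault, evict 9, frames (8 0 6)
Hits: 8.

8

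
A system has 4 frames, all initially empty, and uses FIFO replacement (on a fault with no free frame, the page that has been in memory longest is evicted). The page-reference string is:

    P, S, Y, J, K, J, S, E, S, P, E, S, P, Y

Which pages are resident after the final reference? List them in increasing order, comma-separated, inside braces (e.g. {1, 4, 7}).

{E, P, S, Y}

P → miss, frames [P]
S → miss, frames [P, S]
Y → miss, frames [P, S, Y]
J → miss, frames [P, S, Y, J]
K → miss, evict P, frames [S, Y, J, K]
J → hit
S → hit
E → miss, evict S, frames [Y, J, K, E]
S → miss, evict Y, frames [J, K, E, S]
P → miss, evict J, frames [K, E, S, P]
E → hit
S → hit
P → hit
Y → miss, evict K, frames [E, S, P, Y]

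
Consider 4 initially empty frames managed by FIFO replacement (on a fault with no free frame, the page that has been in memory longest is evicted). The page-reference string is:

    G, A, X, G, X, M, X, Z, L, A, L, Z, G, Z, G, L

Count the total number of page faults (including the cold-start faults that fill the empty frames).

G: miss, frames [G]
A: miss, frames [G, A]
X: miss, frames [G, A, X]
G: hit
X: hit
M: miss, frames [G, A, X, M]
X: hit
Z: miss, evict G, frames [A, X, M, Z]
L: miss, evict A, frames [X, M, Z, L]
A: miss, evict X, frames [M, Z, L, A]
L: hit
Z: hit
G: miss, evict M, frames [Z, L, A, G]
Z: hit
G: hit
L: hit
Page faults: 8.

8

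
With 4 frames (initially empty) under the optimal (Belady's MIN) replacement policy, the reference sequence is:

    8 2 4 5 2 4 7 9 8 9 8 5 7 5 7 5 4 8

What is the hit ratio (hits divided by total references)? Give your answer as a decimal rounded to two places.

0.61

8 → fault, frames (8)
2 → fault, frames (8 2)
4 → fault, frames (8 2 4)
5 → fault, frames (8 2 4 5)
2 → hit
4 → hit
7 → fault, evict 2, frames (8 4 5 7)
9 → fault, evict 4, frames (8 5 7 9)
8 → hit
9 → hit
8 → hit
5 → hit
7 → hit
5 → hit
7 → hit
5 → hit
4 → fault, evict 9, frames (8 5 7 4)
8 → hit
Hits: 11 of 18 references → 11/18 = 0.6111.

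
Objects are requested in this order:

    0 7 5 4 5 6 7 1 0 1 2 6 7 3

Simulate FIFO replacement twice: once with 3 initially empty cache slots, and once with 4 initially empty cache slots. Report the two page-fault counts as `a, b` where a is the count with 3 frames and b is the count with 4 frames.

12, 10

3 frames: F F F F . F F F F . F F F F → 12 faults.
4 frames: F F F F . F . F F . F . F F → 10 faults.
10 < 12: adding a frame reduced faults, as is typical.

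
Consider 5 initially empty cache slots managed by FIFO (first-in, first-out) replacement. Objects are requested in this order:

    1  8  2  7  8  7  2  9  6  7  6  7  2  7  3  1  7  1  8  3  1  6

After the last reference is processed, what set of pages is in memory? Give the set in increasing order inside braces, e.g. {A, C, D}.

1 -> miss, frames {1}
8 -> miss, frames {1,8}
2 -> miss, frames {1,8,2}
7 -> miss, frames {1,8,2,7}
8 -> hit
7 -> hit
2 -> hit
9 -> miss, frames {1,8,2,7,9}
6 -> miss, evict 1, frames {8,2,7,9,6}
7 -> hit
6 -> hit
7 -> hit
2 -> hit
7 -> hit
3 -> miss, evict 8, frames {2,7,9,6,3}
1 -> miss, evict 2, frames {7,9,6,3,1}
7 -> hit
1 -> hit
8 -> miss, evict 7, frames {9,6,3,1,8}
3 -> hit
1 -> hit
6 -> hit

{1, 3, 6, 8, 9}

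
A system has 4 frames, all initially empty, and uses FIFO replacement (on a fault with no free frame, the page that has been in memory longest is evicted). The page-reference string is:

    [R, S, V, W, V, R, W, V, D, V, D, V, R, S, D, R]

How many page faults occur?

R → fault, frames [R]
S → fault, frames [R, S]
V → fault, frames [R, S, V]
W → fault, frames [R, S, V, W]
V → hit
R → hit
W → hit
V → hit
D → fault, evict R, frames [S, V, W, D]
V → hit
D → hit
V → hit
R → fault, evict S, frames [V, W, D, R]
S → fault, evict V, frames [W, D, R, S]
D → hit
R → hit
Page faults: 7.

7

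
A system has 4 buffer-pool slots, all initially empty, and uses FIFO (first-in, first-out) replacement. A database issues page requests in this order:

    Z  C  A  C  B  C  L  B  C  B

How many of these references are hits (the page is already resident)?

5

Z → fault, frames (Z)
C → fault, frames (Z C)
A → fault, frames (Z C A)
C → hit
B → fault, frames (Z C A B)
C → hit
L → fault, evict Z, frames (C A B L)
B → hit
C → hit
B → hit
Hits: 5.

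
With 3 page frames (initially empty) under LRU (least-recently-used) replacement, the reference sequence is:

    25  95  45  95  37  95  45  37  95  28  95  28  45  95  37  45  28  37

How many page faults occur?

25 → miss, frames {25}
95 → miss, frames {25,95}
45 → miss, frames {25,95,45}
95 → hit
37 → miss, evict 25, frames {45,95,37}
95 → hit
45 → hit
37 → hit
95 → hit
28 → miss, evict 45, frames {37,95,28}
95 → hit
28 → hit
45 → miss, evict 37, frames {95,28,45}
95 → hit
37 → miss, evict 28, frames {45,95,37}
45 → hit
28 → miss, evict 95, frames {37,45,28}
37 → hit
Page faults: 8.

8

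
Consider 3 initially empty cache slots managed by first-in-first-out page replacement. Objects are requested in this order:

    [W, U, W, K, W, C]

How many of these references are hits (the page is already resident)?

W → miss, frames [W]
U → miss, frames [W, U]
W → hit
K → miss, frames [W, U, K]
W → hit
C → miss, evict W, frames [U, K, C]
Hits: 2.

2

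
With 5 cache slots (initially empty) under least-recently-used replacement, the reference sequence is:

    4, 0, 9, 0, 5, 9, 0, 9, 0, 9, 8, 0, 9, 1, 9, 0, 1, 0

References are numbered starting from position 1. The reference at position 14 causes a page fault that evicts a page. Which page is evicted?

pos 1: 4 -> miss, frames (4)
pos 2: 0 -> miss, frames (4 0)
pos 3: 9 -> miss, frames (4 0 9)
pos 4: 0 -> hit
pos 5: 5 -> miss, frames (4 9 0 5)
pos 6: 9 -> hit
pos 7: 0 -> hit
pos 8: 9 -> hit
pos 9: 0 -> hit
pos 10: 9 -> hit
pos 11: 8 -> miss, frames (4 5 0 9 8)
pos 12: 0 -> hit
pos 13: 9 -> hit
pos 14: 1 -> miss, evict 4, frames (5 8 0 9 1)
At position 14, page 4 is evicted.

4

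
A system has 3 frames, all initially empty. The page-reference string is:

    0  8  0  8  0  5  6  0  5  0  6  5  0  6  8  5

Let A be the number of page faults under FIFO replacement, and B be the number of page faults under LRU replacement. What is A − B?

Under FIFO: F F . . . F F F . . . . . . F F → 7 faults.
Under LRU: F F . . . F F . . . . . . . F F → 6 faults.
A − B = 7 − 6 = 1.

1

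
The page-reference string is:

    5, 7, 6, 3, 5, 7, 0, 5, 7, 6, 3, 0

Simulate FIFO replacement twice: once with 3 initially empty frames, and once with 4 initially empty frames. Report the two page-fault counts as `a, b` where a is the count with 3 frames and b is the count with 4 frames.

9, 10

3 frames: F F F F F F F . . F F . → 9 faults.
4 frames: F F F F . . F F F F F F → 10 faults.
10 > 9: adding a frame increased faults — Belady's anomaly.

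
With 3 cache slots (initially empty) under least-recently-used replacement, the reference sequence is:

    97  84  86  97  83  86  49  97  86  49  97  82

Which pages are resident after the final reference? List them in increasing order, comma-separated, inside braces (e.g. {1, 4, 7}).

{49, 82, 97}

97: miss, frames {97}
84: miss, frames {97,84}
86: miss, frames {97,84,86}
97: hit
83: miss, evict 84, frames {86,97,83}
86: hit
49: miss, evict 97, frames {83,86,49}
97: miss, evict 83, frames {86,49,97}
86: hit
49: hit
97: hit
82: miss, evict 86, frames {49,97,82}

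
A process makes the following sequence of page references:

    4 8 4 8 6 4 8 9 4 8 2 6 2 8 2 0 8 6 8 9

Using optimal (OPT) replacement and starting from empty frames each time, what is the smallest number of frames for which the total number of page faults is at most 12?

f=1: 20 faults
f=2: 12 faults
f=3: 8 faults
f=4: 6 faults
f=5: 6 faults
f=6: 6 faults
Smallest f with faults ≤ 12 is 2.

2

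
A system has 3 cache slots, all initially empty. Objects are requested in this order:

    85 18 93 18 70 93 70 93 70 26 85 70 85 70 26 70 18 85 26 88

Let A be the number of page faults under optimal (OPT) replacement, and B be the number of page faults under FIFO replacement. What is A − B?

Under OPT: F F F . F . . . . F . . . . . . F . . F → 7 faults.
Under FIFO: F F F . F . . . . F F . . . . . F . . F → 8 faults.
A − B = 7 − 8 = -1.

-1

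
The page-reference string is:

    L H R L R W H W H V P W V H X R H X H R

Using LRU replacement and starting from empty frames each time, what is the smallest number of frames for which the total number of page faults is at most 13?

f=1: 20 faults
f=2: 16 faults
f=3: 11 faults
f=4: 8 faults
f=5: 8 faults
f=6: 7 faults
f=7: 7 faults
Smallest f with faults ≤ 13 is 3.

3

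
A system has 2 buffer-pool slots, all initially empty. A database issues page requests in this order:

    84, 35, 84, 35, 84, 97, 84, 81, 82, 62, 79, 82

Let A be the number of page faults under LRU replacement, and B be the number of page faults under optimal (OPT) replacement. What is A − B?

1

Under LRU: F F . . . F . F F F F F → 8 faults.
Under OPT: F F . . . F . F F F F . → 7 faults.
A − B = 8 − 7 = 1.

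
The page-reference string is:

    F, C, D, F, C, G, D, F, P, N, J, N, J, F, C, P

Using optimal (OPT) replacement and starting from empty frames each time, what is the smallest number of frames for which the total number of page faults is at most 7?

f=1: 16 faults
f=2: 12 faults
f=3: 9 faults
f=4: 8 faults
f=5: 7 faults
f=6: 7 faults
f=7: 7 faults
Smallest f with faults ≤ 7 is 5.

5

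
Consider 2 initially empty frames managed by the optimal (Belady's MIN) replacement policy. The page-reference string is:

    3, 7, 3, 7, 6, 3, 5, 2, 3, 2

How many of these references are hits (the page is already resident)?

3 -> fault, frames {3}
7 -> fault, frames {3,7}
3 -> hit
7 -> hit
6 -> fault, evict 7, frames {3,6}
3 -> hit
5 -> fault, evict 6, frames {3,5}
2 -> fault, evict 5, frames {3,2}
3 -> hit
2 -> hit
Hits: 5.

5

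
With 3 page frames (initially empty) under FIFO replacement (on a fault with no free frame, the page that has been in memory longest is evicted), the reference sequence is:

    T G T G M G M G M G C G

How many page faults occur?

T → miss, frames [T]
G → miss, frames [T, G]
T → hit
G → hit
M → miss, frames [T, G, M]
G → hit
M → hit
G → hit
M → hit
G → hit
C → miss, evict T, frames [G, M, C]
G → hit
Page faults: 4.

4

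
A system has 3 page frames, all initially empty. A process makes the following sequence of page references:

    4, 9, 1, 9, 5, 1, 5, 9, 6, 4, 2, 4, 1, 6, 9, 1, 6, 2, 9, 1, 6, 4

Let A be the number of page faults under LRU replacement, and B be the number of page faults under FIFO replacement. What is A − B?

1

Under LRU: F F F . F . . . F F F . F F F . . F F F F F → 15 faults.
Under FIFO: F F F . F . . . F F F . F F F . . F . F F F → 14 faults.
A − B = 15 − 14 = 1.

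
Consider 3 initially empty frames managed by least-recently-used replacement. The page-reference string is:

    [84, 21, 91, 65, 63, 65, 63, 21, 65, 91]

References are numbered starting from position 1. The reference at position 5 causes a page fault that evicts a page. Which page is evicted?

21

pos 1: 84 → miss, frames (84)
pos 2: 21 → miss, frames (84 21)
pos 3: 91 → miss, frames (84 21 91)
pos 4: 65 → miss, evict 84, frames (21 91 65)
pos 5: 63 → miss, evict 21, frames (91 65 63)
At position 5, page 21 is evicted.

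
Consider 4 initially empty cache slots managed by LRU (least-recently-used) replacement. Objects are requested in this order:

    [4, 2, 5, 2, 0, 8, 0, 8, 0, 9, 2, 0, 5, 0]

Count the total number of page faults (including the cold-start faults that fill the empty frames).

4 → fault, frames (4)
2 → fault, frames (4 2)
5 → fault, frames (4 2 5)
2 → hit
0 → fault, frames (4 5 2 0)
8 → fault, evict 4, frames (5 2 0 8)
0 → hit
8 → hit
0 → hit
9 → fault, evict 5, frames (2 8 0 9)
2 → hit
0 → hit
5 → fault, evict 8, frames (9 2 0 5)
0 → hit
Page faults: 7.

7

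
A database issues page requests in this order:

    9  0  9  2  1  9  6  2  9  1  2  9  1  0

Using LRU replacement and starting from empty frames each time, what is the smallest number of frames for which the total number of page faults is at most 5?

f=1: 14 faults
f=2: 13 faults
f=3: 8 faults
f=4: 6 faults
f=5: 5 faults
Smallest f with faults ≤ 5 is 5.

5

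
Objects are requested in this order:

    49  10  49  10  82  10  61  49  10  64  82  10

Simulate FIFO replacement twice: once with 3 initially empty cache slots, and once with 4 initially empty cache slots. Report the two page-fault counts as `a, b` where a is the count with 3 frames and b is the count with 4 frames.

3 frames: F F . . F . F F F F F . → 8 faults.
4 frames: F F . . F . F . . F . . → 5 faults.
5 < 8: adding a frame reduced faults, as is typical.

8, 5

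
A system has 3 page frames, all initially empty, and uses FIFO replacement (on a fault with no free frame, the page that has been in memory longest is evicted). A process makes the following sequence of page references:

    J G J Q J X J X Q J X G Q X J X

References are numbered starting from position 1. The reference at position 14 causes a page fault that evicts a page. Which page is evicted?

J

pos 1: J → fault, frames [J]
pos 2: G → fault, frames [J, G]
pos 3: J → hit
pos 4: Q → fault, frames [J, G, Q]
pos 5: J → hit
pos 6: X → fault, evict J, frames [G, Q, X]
pos 7: J → fault, evict G, frames [Q, X, J]
pos 8: X → hit
pos 9: Q → hit
pos 10: J → hit
pos 11: X → hit
pos 12: G → fault, evict Q, frames [X, J, G]
pos 13: Q → fault, evict X, frames [J, G, Q]
pos 14: X → fault, evict J, frames [G, Q, X]
At position 14, page J is evicted.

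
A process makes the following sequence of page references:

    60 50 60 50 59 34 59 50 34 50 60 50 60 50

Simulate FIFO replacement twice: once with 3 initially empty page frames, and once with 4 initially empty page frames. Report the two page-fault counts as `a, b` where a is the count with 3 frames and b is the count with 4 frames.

6, 4

3 frames: F F . . F F . . . . F F . . → 6 faults.
4 frames: F F . . F F . . . . . . . . → 4 faults.
4 < 6: adding a frame reduced faults, as is typical.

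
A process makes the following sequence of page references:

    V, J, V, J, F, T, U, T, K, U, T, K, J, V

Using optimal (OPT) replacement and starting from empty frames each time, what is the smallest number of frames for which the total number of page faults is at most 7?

f=1: 14 faults
f=2: 9 faults
f=3: 8 faults
f=4: 7 faults
f=5: 6 faults
f=6: 6 faults
Smallest f with faults ≤ 7 is 4.

4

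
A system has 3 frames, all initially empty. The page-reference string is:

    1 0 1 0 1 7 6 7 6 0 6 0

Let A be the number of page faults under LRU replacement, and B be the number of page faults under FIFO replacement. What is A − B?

Under LRU: F F . . . F F . . F . . → 5 faults.
Under FIFO: F F . . . F F . . . . . → 4 faults.
A − B = 5 − 4 = 1.

1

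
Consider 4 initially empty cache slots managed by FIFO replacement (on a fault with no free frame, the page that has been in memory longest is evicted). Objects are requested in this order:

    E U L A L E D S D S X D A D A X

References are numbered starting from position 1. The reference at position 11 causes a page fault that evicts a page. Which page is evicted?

pos 1: E -> fault, frames {E}
pos 2: U -> fault, frames {E,U}
pos 3: L -> fault, frames {E,U,L}
pos 4: A -> fault, frames {E,U,L,A}
pos 5: L -> hit
pos 6: E -> hit
pos 7: D -> fault, evict E, frames {U,L,A,D}
pos 8: S -> fault, evict U, frames {L,A,D,S}
pos 9: D -> hit
pos 10: S -> hit
pos 11: X -> fault, evict L, frames {A,D,S,X}
At position 11, page L is evicted.

L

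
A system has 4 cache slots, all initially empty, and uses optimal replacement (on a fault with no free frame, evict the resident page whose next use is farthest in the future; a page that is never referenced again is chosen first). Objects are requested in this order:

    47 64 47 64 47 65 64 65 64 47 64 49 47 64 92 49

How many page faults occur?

5

47 → miss, frames {47}
64 → miss, frames {47,64}
47 → hit
64 → hit
47 → hit
65 → miss, frames {47,64,65}
64 → hit
65 → hit
64 → hit
47 → hit
64 → hit
49 → miss, frames {47,64,65,49}
47 → hit
64 → hit
92 → miss, evict 65, frames {47,64,49,92}
49 → hit
Page faults: 5.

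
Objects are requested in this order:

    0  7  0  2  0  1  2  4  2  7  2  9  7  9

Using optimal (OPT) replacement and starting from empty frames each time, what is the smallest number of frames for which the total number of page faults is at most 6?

3

f=1: 14 faults
f=2: 7 faults
f=3: 6 faults
f=4: 6 faults
f=5: 6 faults
f=6: 6 faults
Smallest f with faults ≤ 6 is 3.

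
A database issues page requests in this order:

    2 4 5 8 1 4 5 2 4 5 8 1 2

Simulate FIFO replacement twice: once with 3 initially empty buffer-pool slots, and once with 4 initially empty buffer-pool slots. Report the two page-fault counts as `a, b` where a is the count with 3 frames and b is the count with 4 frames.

3 frames: F F F F F F F F . . F F . → 10 faults.
4 frames: F F F F F . . F F F F F F → 11 faults.
11 > 10: adding a frame increased faults — Belady's anomaly.

10, 11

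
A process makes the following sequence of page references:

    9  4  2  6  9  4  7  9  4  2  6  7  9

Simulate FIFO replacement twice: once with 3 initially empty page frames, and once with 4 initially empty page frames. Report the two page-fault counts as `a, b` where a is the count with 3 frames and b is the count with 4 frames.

10, 11

3 frames: F F F F F F F . . F F . F → 10 faults.
4 frames: F F F F . . F F F F F F F → 11 faults.
11 > 10: adding a frame increased faults — Belady's anomaly.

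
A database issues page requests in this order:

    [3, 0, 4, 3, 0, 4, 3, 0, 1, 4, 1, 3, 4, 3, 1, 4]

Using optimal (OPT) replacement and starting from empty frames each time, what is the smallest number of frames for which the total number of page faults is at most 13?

2

f=1: 16 faults
f=2: 9 faults
f=3: 4 faults
f=4: 4 faults
Smallest f with faults ≤ 13 is 2.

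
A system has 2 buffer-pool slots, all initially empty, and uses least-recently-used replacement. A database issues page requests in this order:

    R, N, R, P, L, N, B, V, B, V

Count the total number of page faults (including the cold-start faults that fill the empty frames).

7

R → fault, frames [R]
N → fault, frames [R, N]
R → hit
P → fault, evict N, frames [R, P]
L → fault, evict R, frames [P, L]
N → fault, evict P, frames [L, N]
B → fault, evict L, frames [N, B]
V → fault, evict N, frames [B, V]
B → hit
V → hit
Page faults: 7.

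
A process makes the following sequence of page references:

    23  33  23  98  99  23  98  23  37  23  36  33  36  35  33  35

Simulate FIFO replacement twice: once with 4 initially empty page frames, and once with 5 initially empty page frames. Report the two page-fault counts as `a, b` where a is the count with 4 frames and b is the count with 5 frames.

9, 8

4 frames: F F . F F . . . F F F F . F . . → 9 faults.
5 frames: F F . F F . . . F . F . . F F . → 8 faults.
8 < 9: adding a frame reduced faults, as is typical.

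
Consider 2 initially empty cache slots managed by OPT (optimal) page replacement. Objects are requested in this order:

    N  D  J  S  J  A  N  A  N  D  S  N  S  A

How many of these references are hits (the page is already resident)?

5

N → fault, frames (N)
D → fault, frames (N D)
J → fault, evict D, frames (N J)
S → fault, evict N, frames (J S)
J → hit
A → fault, evict J, frames (S A)
N → fault, evict S, frames (A N)
A → hit
N → hit
D → fault, evict A, frames (N D)
S → fault, evict D, frames (N S)
N → hit
S → hit
A → fault, evict S, frames (N A)
Hits: 5.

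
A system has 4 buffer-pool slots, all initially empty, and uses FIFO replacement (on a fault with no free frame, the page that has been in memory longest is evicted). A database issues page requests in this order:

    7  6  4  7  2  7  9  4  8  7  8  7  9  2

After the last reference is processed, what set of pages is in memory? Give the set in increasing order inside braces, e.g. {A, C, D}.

7 -> fault, frames {7}
6 -> fault, frames {7,6}
4 -> fault, frames {7,6,4}
7 -> hit
2 -> fault, frames {7,6,4,2}
7 -> hit
9 -> fault, evict 7, frames {6,4,2,9}
4 -> hit
8 -> fault, evict 6, frames {4,2,9,8}
7 -> fault, evict 4, frames {2,9,8,7}
8 -> hit
7 -> hit
9 -> hit
2 -> hit

{2, 7, 8, 9}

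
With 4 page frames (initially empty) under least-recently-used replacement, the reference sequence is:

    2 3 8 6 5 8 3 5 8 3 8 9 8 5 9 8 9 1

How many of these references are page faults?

7

2 → fault, frames [2]
3 → fault, frames [2, 3]
8 → fault, frames [2, 3, 8]
6 → fault, frames [2, 3, 8, 6]
5 → fault, evict 2, frames [3, 8, 6, 5]
8 → hit
3 → hit
5 → hit
8 → hit
3 → hit
8 → hit
9 → fault, evict 6, frames [5, 3, 8, 9]
8 → hit
5 → hit
9 → hit
8 → hit
9 → hit
1 → fault, evict 3, frames [5, 8, 9, 1]
Page faults: 7.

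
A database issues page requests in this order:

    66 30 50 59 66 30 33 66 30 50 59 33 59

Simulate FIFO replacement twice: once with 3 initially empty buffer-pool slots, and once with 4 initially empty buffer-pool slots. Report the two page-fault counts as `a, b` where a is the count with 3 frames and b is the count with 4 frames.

9, 10

3 frames: F F F F F F F . . F F . . → 9 faults.
4 frames: F F F F . . F F F F F F . → 10 faults.
10 > 9: adding a frame increased faults — Belady's anomaly.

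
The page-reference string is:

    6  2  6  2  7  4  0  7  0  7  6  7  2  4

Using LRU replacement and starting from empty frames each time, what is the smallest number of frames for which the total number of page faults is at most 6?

5

f=1: 14 faults
f=2: 9 faults
f=3: 8 faults
f=4: 8 faults
f=5: 5 faults
Smallest f with faults ≤ 6 is 5.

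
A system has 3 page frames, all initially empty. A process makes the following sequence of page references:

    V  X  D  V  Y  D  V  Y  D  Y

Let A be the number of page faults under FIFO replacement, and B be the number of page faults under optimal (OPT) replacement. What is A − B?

Under FIFO: F F F . F . F . . . → 5 faults.
Under OPT: F F F . F . . . . . → 4 faults.
A − B = 5 − 4 = 1.

1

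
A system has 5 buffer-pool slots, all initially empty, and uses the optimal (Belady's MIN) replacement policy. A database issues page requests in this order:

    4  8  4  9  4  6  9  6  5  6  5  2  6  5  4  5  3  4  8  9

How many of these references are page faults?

4 → fault, frames [4]
8 → fault, frames [4, 8]
4 → hit
9 → fault, frames [4, 8, 9]
4 → hit
6 → fault, frames [4, 8, 9, 6]
9 → hit
6 → hit
5 → fault, frames [4, 8, 9, 6, 5]
6 → hit
5 → hit
2 → fault, evict 9, frames [4, 8, 6, 5, 2]
6 → hit
5 → hit
4 → hit
5 → hit
3 → fault, evict 2, frames [4, 8, 6, 5, 3]
4 → hit
8 → hit
9 → fault, evict 3, frames [4, 8, 6, 5, 9]
Page faults: 8.

8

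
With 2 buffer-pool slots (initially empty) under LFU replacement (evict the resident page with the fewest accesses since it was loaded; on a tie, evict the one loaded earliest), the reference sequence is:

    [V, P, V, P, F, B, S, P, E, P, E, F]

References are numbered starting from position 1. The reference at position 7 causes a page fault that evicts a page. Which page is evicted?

B

pos 1: V: miss, frames (V)
pos 2: P: miss, frames (V P)
pos 3: V: hit
pos 4: P: hit
pos 5: F: miss, evict V, frames (P F)
pos 6: B: miss, evict F, frames (P B)
pos 7: S: miss, evict B, frames (P S)
At position 7, page B is evicted.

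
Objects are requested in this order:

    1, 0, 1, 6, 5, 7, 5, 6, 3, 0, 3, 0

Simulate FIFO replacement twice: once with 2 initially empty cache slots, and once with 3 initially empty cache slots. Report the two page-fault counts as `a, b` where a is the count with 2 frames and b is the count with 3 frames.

8, 7

2 frames: F F . F F F . F F F . . → 8 faults.
3 frames: F F . F F F . . F F . . → 7 faults.
7 < 8: adding a frame reduced faults, as is typical.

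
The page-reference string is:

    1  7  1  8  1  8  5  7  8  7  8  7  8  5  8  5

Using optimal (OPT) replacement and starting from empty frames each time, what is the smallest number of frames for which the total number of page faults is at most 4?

3

f=1: 16 faults
f=2: 6 faults
f=3: 4 faults
f=4: 4 faults
Smallest f with faults ≤ 4 is 3.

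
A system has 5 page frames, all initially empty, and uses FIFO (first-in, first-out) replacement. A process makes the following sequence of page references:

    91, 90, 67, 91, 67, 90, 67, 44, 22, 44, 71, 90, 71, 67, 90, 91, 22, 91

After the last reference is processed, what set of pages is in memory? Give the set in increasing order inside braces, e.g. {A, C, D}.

91 -> miss, frames [91]
90 -> miss, frames [91, 90]
67 -> miss, frames [91, 90, 67]
91 -> hit
67 -> hit
90 -> hit
67 -> hit
44 -> miss, frames [91, 90, 67, 44]
22 -> miss, frames [91, 90, 67, 44, 22]
44 -> hit
71 -> miss, evict 91, frames [90, 67, 44, 22, 71]
90 -> hit
71 -> hit
67 -> hit
90 -> hit
91 -> miss, evict 90, frames [67, 44, 22, 71, 91]
22 -> hit
91 -> hit

{22, 44, 67, 71, 91}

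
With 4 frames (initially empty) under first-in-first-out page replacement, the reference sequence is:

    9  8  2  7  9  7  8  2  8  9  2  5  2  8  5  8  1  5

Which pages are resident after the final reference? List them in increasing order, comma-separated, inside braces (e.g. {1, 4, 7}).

{1, 2, 5, 7}

9: miss, frames [9]
8: miss, frames [9, 8]
2: miss, frames [9, 8, 2]
7: miss, frames [9, 8, 2, 7]
9: hit
7: hit
8: hit
2: hit
8: hit
9: hit
2: hit
5: miss, evict 9, frames [8, 2, 7, 5]
2: hit
8: hit
5: hit
8: hit
1: miss, evict 8, frames [2, 7, 5, 1]
5: hit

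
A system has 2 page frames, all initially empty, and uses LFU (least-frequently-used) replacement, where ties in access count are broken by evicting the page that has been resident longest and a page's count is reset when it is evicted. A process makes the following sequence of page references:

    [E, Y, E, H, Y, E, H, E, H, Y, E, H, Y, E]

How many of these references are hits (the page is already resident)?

E -> fault, frames (E)
Y -> fault, frames (E Y)
E -> hit
H -> fault, evict Y, frames (E H)
Y -> fault, evict H, frames (E Y)
E -> hit
H -> fault, evict Y, frames (E H)
E -> hit
H -> hit
Y -> fault, evict H, frames (E Y)
E -> hit
H -> fault, evict Y, frames (E H)
Y -> fault, evict H, frames (E Y)
E -> hit
Hits: 6.

6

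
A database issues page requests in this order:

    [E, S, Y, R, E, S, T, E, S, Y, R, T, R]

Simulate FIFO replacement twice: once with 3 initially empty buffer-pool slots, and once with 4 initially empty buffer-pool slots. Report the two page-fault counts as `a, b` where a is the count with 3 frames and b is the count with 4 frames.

3 frames: F F F F F F F . . F F . . → 9 faults.
4 frames: F F F F . . F F F F F F . → 10 faults.
10 > 9: adding a frame increased faults — Belady's anomaly.

9, 10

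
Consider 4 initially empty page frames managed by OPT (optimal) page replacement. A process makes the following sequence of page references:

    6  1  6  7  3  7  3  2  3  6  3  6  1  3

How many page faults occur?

6: fault, frames [6]
1: fault, frames [6, 1]
6: hit
7: fault, frames [6, 1, 7]
3: fault, frames [6, 1, 7, 3]
7: hit
3: hit
2: fault, evict 7, frames [6, 1, 3, 2]
3: hit
6: hit
3: hit
6: hit
1: hit
3: hit
Page faults: 5.

5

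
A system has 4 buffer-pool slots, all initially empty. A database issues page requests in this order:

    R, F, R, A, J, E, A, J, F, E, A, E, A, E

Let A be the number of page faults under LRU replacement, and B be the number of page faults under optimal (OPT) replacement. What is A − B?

1

Under LRU: F F . F F F . . F . . . . . → 6 faults.
Under OPT: F F . F F F . . . . . . . . → 5 faults.
A − B = 6 − 5 = 1.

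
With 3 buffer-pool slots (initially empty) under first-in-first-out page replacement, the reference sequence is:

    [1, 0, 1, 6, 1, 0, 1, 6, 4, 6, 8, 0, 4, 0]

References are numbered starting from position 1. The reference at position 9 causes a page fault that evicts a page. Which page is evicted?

pos 1: 1: miss, frames (1)
pos 2: 0: miss, frames (1 0)
pos 3: 1: hit
pos 4: 6: miss, frames (1 0 6)
pos 5: 1: hit
pos 6: 0: hit
pos 7: 1: hit
pos 8: 6: hit
pos 9: 4: miss, evict 1, frames (0 6 4)
At position 9, page 1 is evicted.

1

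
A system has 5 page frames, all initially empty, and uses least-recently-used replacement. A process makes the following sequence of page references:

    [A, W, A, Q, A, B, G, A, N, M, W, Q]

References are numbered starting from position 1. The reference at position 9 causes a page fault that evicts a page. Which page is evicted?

pos 1: A: fault, frames [A]
pos 2: W: fault, frames [A, W]
pos 3: A: hit
pos 4: Q: fault, frames [W, A, Q]
pos 5: A: hit
pos 6: B: fault, frames [W, Q, A, B]
pos 7: G: fault, frames [W, Q, A, B, G]
pos 8: A: hit
pos 9: N: fault, evict W, frames [Q, B, G, A, N]
At position 9, page W is evicted.

W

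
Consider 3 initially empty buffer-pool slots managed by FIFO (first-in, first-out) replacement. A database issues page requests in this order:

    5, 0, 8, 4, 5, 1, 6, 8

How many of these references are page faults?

8

5 -> fault, frames {5}
0 -> fault, frames {5,0}
8 -> fault, frames {5,0,8}
4 -> fault, evict 5, frames {0,8,4}
5 -> fault, evict 0, frames {8,4,5}
1 -> fault, evict 8, frames {4,5,1}
6 -> fault, evict 4, frames {5,1,6}
8 -> fault, evict 5, frames {1,6,8}
Page faults: 8.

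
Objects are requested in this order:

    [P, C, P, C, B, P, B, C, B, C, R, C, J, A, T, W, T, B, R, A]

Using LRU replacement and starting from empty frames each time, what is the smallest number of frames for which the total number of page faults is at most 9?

7

f=1: 20 faults
f=2: 13 faults
f=3: 11 faults
f=4: 11 faults
f=5: 10 faults
f=6: 10 faults
f=7: 8 faults
f=8: 8 faults
Smallest f with faults ≤ 9 is 7.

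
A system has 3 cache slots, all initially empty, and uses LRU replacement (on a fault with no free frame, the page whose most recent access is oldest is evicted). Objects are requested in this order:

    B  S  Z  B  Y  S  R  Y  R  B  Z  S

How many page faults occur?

B → miss, frames {B}
S → miss, frames {B,S}
Z → miss, frames {B,S,Z}
B → hit
Y → miss, evict S, frames {Z,B,Y}
S → miss, evict Z, frames {B,Y,S}
R → miss, evict B, frames {Y,S,R}
Y → hit
R → hit
B → miss, evict S, frames {Y,R,B}
Z → miss, evict Y, frames {R,B,Z}
S → miss, evict R, frames {B,Z,S}
Page faults: 9.

9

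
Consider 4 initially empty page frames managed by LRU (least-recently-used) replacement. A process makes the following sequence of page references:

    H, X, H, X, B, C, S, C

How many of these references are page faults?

H: fault, frames [H]
X: fault, frames [H, X]
H: hit
X: hit
B: fault, frames [H, X, B]
C: fault, frames [H, X, B, C]
S: fault, evict H, frames [X, B, C, S]
C: hit
Page faults: 5.

5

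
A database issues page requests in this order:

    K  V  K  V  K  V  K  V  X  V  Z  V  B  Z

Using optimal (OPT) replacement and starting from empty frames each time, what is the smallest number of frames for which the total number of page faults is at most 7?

f=1: 14 faults
f=2: 5 faults
f=3: 5 faults
f=4: 5 faults
f=5: 5 faults
Smallest f with faults ≤ 7 is 2.

2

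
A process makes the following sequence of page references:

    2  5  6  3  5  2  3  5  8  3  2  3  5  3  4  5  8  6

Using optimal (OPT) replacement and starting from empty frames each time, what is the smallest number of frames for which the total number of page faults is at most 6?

5

f=1: 18 faults
f=2: 12 faults
f=3: 8 faults
f=4: 7 faults
f=5: 6 faults
f=6: 6 faults
Smallest f with faults ≤ 6 is 5.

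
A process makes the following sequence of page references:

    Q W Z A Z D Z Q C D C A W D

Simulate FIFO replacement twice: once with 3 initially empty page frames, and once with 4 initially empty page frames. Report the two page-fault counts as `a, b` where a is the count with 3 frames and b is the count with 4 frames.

10, 8

3 frames: F F F F . F . F F . . F F F → 10 faults.
4 frames: F F F F . F . F F . . . F . → 8 faults.
8 < 10: adding a frame reduced faults, as is typical.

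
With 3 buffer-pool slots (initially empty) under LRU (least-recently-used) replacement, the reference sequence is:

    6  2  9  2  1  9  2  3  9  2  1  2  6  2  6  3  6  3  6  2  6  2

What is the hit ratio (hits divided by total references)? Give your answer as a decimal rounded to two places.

6 -> miss, frames [6]
2 -> miss, frames [6, 2]
9 -> miss, frames [6, 2, 9]
2 -> hit
1 -> miss, evict 6, frames [9, 2, 1]
9 -> hit
2 -> hit
3 -> miss, evict 1, frames [9, 2, 3]
9 -> hit
2 -> hit
1 -> miss, evict 3, frames [9, 2, 1]
2 -> hit
6 -> miss, evict 9, frames [1, 2, 6]
2 -> hit
6 -> hit
3 -> miss, evict 1, frames [2, 6, 3]
6 -> hit
3 -> hit
6 -> hit
2 -> hit
6 -> hit
2 -> hit
Hits: 14 of 22 references → 14/22 = 0.6364.

0.64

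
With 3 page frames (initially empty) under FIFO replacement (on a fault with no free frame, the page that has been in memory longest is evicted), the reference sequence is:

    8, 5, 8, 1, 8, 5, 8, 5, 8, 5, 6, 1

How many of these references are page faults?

8 -> miss, frames [8]
5 -> miss, frames [8, 5]
8 -> hit
1 -> miss, frames [8, 5, 1]
8 -> hit
5 -> hit
8 -> hit
5 -> hit
8 -> hit
5 -> hit
6 -> miss, evict 8, frames [5, 1, 6]
1 -> hit
Page faults: 4.

4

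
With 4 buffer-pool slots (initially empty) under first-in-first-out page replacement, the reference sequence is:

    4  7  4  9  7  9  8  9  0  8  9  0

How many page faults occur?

4 -> miss, frames (4)
7 -> miss, frames (4 7)
4 -> hit
9 -> miss, frames (4 7 9)
7 -> hit
9 -> hit
8 -> miss, frames (4 7 9 8)
9 -> hit
0 -> miss, evict 4, frames (7 9 8 0)
8 -> hit
9 -> hit
0 -> hit
Page faults: 5.

5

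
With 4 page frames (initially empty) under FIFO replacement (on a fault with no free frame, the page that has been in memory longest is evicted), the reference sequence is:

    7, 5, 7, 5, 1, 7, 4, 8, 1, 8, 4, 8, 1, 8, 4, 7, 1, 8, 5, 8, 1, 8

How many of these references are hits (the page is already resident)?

7: fault, frames [7]
5: fault, frames [7, 5]
7: hit
5: hit
1: fault, frames [7, 5, 1]
7: hit
4: fault, frames [7, 5, 1, 4]
8: fault, evict 7, frames [5, 1, 4, 8]
1: hit
8: hit
4: hit
8: hit
1: hit
8: hit
4: hit
7: fault, evict 5, frames [1, 4, 8, 7]
1: hit
8: hit
5: fault, evict 1, frames [4, 8, 7, 5]
8: hit
1: fault, evict 4, frames [8, 7, 5, 1]
8: hit
Hits: 14.

14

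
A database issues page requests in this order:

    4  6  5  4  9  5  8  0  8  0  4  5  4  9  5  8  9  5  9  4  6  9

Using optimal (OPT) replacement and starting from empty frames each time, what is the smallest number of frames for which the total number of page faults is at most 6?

f=1: 22 faults
f=2: 13 faults
f=3: 10 faults
f=4: 8 faults
f=5: 7 faults
f=6: 6 faults
Smallest f with faults ≤ 6 is 6.

6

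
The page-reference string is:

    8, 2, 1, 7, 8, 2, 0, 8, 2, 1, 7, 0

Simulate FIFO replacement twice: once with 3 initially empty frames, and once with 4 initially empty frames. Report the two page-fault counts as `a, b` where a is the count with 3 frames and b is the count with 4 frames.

3 frames: F F F F F F F . . F F . → 9 faults.
4 frames: F F F F . . F F F F F F → 10 faults.
10 > 9: adding a frame increased faults — Belady's anomaly.

9, 10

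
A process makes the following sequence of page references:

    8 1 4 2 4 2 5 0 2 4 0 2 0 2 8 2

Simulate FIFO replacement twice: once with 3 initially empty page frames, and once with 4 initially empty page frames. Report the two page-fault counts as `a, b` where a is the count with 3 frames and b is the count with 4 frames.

9, 7

3 frames: F F F F . . F F . F . F . . F . → 9 faults.
4 frames: F F F F . . F F . . . . . . F . → 7 faults.
7 < 9: adding a frame reduced faults, as is typical.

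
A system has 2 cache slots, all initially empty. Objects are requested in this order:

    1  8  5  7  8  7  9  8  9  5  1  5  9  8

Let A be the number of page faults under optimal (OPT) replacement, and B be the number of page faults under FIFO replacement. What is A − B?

Under OPT: F F F F . . F . . F F . F F → 9 faults.
Under FIFO: F F F F F . F . . F F . F F → 10 faults.
A − B = 9 − 10 = -1.

-1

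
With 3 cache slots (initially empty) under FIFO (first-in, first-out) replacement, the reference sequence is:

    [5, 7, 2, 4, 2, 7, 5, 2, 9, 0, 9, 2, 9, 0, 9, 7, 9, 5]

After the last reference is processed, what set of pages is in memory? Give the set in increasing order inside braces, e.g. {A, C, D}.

{5, 7, 9}

5: fault, frames (5)
7: fault, frames (5 7)
2: fault, frames (5 7 2)
4: fault, evict 5, frames (7 2 4)
2: hit
7: hit
5: fault, evict 7, frames (2 4 5)
2: hit
9: fault, evict 2, frames (4 5 9)
0: fault, evict 4, frames (5 9 0)
9: hit
2: fault, evict 5, frames (9 0 2)
9: hit
0: hit
9: hit
7: fault, evict 9, frames (0 2 7)
9: fault, evict 0, frames (2 7 9)
5: fault, evict 2, frames (7 9 5)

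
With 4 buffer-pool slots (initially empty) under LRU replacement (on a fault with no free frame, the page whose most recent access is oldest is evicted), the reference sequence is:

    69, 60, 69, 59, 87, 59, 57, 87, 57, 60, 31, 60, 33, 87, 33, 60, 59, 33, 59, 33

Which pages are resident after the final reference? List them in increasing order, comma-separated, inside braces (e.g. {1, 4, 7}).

{33, 59, 60, 87}

69 → miss, frames (69)
60 → miss, frames (69 60)
69 → hit
59 → miss, frames (60 69 59)
87 → miss, frames (60 69 59 87)
59 → hit
57 → miss, evict 60, frames (69 87 59 57)
87 → hit
57 → hit
60 → miss, evict 69, frames (59 87 57 60)
31 → miss, evict 59, frames (87 57 60 31)
60 → hit
33 → miss, evict 87, frames (57 31 60 33)
87 → miss, evict 57, frames (31 60 33 87)
33 → hit
60 → hit
59 → miss, evict 31, frames (87 33 60 59)
33 → hit
59 → hit
33 → hit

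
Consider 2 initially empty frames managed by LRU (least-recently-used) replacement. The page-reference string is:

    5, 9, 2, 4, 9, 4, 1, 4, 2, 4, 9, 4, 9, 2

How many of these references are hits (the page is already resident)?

5 → fault, frames (5)
9 → fault, frames (5 9)
2 → fault, evict 5, frames (9 2)
4 → fault, evict 9, frames (2 4)
9 → fault, evict 2, frames (4 9)
4 → hit
1 → fault, evict 9, frames (4 1)
4 → hit
2 → fault, evict 1, frames (4 2)
4 → hit
9 → fault, evict 2, frames (4 9)
4 → hit
9 → hit
2 → fault, evict 4, frames (9 2)
Hits: 5.

5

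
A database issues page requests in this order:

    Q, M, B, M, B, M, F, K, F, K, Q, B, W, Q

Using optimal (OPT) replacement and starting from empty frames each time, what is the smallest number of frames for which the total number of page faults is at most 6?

4

f=1: 14 faults
f=2: 8 faults
f=3: 7 faults
f=4: 6 faults
f=5: 6 faults
f=6: 6 faults
Smallest f with faults ≤ 6 is 4.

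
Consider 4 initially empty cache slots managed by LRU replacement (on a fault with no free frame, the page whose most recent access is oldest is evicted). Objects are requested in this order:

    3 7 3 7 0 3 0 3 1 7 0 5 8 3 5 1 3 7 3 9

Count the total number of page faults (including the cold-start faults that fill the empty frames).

10

3: miss, frames (3)
7: miss, frames (3 7)
3: hit
7: hit
0: miss, frames (3 7 0)
3: hit
0: hit
3: hit
1: miss, frames (7 0 3 1)
7: hit
0: hit
5: miss, evict 3, frames (1 7 0 5)
8: miss, evict 1, frames (7 0 5 8)
3: miss, evict 7, frames (0 5 8 3)
5: hit
1: miss, evict 0, frames (8 3 5 1)
3: hit
7: miss, evict 8, frames (5 1 3 7)
3: hit
9: miss, evict 5, frames (1 7 3 9)
Page faults: 10.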